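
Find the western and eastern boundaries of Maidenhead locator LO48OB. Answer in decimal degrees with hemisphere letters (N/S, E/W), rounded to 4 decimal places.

Field L=11, O=14: +11·20° lon, +14·10° lat → SW at lon 40°, lat 50°.
Square 4, 8: +4·2° lon, +8·1° lat → SW at lon 48°, lat 58°.
Subsquare o=14, b=1: +14·0.0833333° lon, +1·0.0416667° lat → SW at lon 49.1667°, lat 58.0417°.
Cell spans 0.0833333° lon × 0.0416667° lat.
west 49.1667° E, east 49.2500° E.

49.1667° E, 49.2500° E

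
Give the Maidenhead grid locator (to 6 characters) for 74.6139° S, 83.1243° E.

NB15nj

Add 180° to longitude and 90° to latitude: 263.1243, 15.3861.
Field: lon ⌊263.1243/20⌋ = 13 → N; lat ⌊15.3861/10⌋ = 1 → B.
Square: lon ⌊3.1243/2⌋ = 1; lat ⌊5.3861/1⌋ = 5.
Subsquare: lon ⌊1.1243/0.0833333⌋ = 13 → n; lat ⌊0.3861/0.0416667⌋ = 9 → j.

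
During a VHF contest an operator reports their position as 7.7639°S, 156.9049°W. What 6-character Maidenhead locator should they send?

BI12nf

Add 180° to longitude and 90° to latitude: 23.0951, 82.2361.
Field: lon ⌊23.0951/20⌋ = 1 → B; lat ⌊82.2361/10⌋ = 8 → I.
Square: lon ⌊3.0951/2⌋ = 1; lat ⌊2.2361/1⌋ = 2.
Subsquare: lon ⌊1.0951/0.0833333⌋ = 13 → n; lat ⌊0.2361/0.0416667⌋ = 5 → f.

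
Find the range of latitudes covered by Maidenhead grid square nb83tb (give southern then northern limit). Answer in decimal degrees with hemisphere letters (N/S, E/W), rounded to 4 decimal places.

Field N=13, B=1: +13·20° lon, +1·10° lat → SW at lon 80°, lat -80°.
Square 8, 3: +8·2° lon, +3·1° lat → SW at lon 96°, lat -77°.
Subsquare t=19, b=1: +19·0.0833333° lon, +1·0.0416667° lat → SW at lon 97.5833°, lat -76.9583°.
Cell spans 0.0833333° lon × 0.0416667° lat.
south 76.9583° S, north 76.9167° S.

76.9583° S, 76.9167° S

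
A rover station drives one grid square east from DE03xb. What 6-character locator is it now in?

DE13ab

Longitude subsquare x = 23; +1 → 24, wraps to 0 = a, carry into square.
Longitude square 0; +1 → 1.
The latitude characters are unchanged.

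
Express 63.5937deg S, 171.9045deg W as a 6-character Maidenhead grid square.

Shift to the Maidenhead origin (180°W, 90°S): lon 8.0955, lat 26.4063.
Field: 8.0955/20 → 0 → A, 26.4063/10 → 2 → C; chars AC.
Square: 8.0955/2 → 4, 6.4063/1 → 6; chars 46.
Subsquare: 0.0955/0.0833333 → 1 → b, 0.4063/0.0416667 → 9 → j; chars bj.

AC46bj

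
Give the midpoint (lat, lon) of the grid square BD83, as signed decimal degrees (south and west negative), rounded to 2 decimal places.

Field B=1, D=3: +1·20° lon, +3·10° lat → SW at lon -160°, lat -60°.
Square 8, 3: +8·2° lon, +3·1° lat → SW at lon -144°, lat -57°.
Cell spans 2° lon × 1° lat. Centre is SW corner plus half of each.
latitude -56.50, longitude -143.00.

-56.50, -143.00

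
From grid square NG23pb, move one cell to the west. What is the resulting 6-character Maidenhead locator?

NG23ob

Longitude subsquare p = 15; −1 → 14 = o.
The latitude characters are unchanged.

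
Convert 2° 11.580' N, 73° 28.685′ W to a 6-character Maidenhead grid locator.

FJ32ge

Shift to the Maidenhead origin (180°W, 90°S): lon 106.5219, lat 92.1930.
Field: lon ⌊106.5219/20⌋ = 5 → F; lat ⌊92.1930/10⌋ = 9 → J.
Square: lon ⌊6.5219/2⌋ = 3; lat ⌊2.1930/1⌋ = 2.
Subsquare: lon ⌊0.5219/0.0833333⌋ = 6 → g; lat ⌊0.1930/0.0416667⌋ = 4 → e.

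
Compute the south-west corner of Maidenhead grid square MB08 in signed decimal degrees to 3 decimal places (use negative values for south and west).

-72.000, 60.000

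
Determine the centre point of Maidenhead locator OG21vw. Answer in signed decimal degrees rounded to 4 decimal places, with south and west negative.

Field O=14, G=6: +14·20° lon, +6·10° lat → SW at lon 100°, lat -30°.
Square 2, 1: +2·2° lon, +1·1° lat → SW at lon 104°, lat -29°.
Subsquare v=21, w=22: +21·0.0833333° lon, +22·0.0416667° lat → SW at lon 105.75°, lat -28.0833°.
Cell spans 0.0833333° lon × 0.0416667° lat. Centre is SW corner plus half of each.
latitude -28.0625, longitude 105.7917.

-28.0625, 105.7917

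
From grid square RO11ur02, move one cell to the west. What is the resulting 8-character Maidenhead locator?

RO11tr92

Longitude extended square 0; −1 → -1, wraps to 9, carry into subsquare.
Longitude subsquare u = 20; −1 → 19 = t.
The latitude characters are unchanged.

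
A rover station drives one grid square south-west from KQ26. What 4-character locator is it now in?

Longitude square 2; −1 → 1.
Latitude square 6; −1 → 5.

KQ15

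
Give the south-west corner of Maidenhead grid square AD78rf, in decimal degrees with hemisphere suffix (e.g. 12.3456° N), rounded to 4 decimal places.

51.7917° S, 164.5833° W

Field A=0, D=3: +0·20° lon, +3·10° lat → SW at lon -180°, lat -60°.
Square 7, 8: +7·2° lon, +8·1° lat → SW at lon -166°, lat -52°.
Subsquare r=17, f=5: +17·0.0833333° lon, +5·0.0416667° lat → SW at lon -164.583°, lat -51.7917°.
latitude 51.7917° S, longitude 164.5833° W.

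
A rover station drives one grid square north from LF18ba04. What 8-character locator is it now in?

LF18ba05

Latitude extended square 4; +1 → 5.
The longitude characters are unchanged.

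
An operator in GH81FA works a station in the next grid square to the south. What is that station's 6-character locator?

Latitude subsquare a = 0; −1 → -1, wraps to 23 = x, carry into square.
Latitude square 1; −1 → 0.
The longitude characters are unchanged.

GH80fx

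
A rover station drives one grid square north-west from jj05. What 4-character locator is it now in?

Longitude square 0; −1 → -1, wraps to 9, carry into field.
Longitude field J = 9; −1 → 8 = I.
Latitude square 5; +1 → 6.

IJ96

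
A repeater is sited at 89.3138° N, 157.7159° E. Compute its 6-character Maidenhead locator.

QR89uh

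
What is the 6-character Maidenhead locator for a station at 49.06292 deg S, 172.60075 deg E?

RE60hw

Shift to the Maidenhead origin (180°W, 90°S): lon 352.6008, lat 40.9371.
Field: 352.6008/20 → 17 → R, 40.9371/10 → 4 → E; chars RE.
Square: 12.6008/2 → 6, 0.9371/1 → 0; chars 60.
Subsquare: 0.6008/0.0833333 → 7 → h, 0.9371/0.0416667 → 22 → w; chars hw.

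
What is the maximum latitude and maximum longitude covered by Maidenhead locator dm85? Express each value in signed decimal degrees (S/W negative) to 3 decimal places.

36.000, -102.000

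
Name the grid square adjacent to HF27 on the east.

Longitude square 2; +1 → 3.
The latitude characters are unchanged.

HF37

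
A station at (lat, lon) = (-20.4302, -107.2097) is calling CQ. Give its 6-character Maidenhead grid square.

DG69jn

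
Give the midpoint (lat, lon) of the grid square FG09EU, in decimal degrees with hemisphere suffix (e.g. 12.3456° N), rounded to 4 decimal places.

20.1458° S, 79.6250° W

Field F=5, G=6: +5·20° lon, +6·10° lat → SW at lon -80°, lat -30°.
Square 0, 9: +0·2° lon, +9·1° lat → SW at lon -80°, lat -21°.
Subsquare e=4, u=20: +4·0.0833333° lon, +20·0.0416667° lat → SW at lon -79.6667°, lat -20.1667°.
Cell spans 0.0833333° lon × 0.0416667° lat. Centre is SW corner plus half of each.
latitude 20.1458° S, longitude 79.6250° W.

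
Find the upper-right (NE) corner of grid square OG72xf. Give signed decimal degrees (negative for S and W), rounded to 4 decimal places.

-27.7500, 116.0000

Field O=14, G=6: +14·20° lon, +6·10° lat → SW at lon 100°, lat -30°.
Square 7, 2: +7·2° lon, +2·1° lat → SW at lon 114°, lat -28°.
Subsquare x=23, f=5: +23·0.0833333° lon, +5·0.0416667° lat → SW at lon 115.917°, lat -27.7917°.
Cell spans 0.0833333° lon × 0.0416667° lat. NE corner is SW corner plus one full cell.
latitude -27.7500, longitude 116.0000.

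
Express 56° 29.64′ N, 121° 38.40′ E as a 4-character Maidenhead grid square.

PO06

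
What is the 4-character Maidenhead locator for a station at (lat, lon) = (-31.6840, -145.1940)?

BF78

Add 180° to longitude and 90° to latitude: 34.81, 58.32.
Field: lon ⌊34.81/20⌋ = 1 → B; lat ⌊58.32/10⌋ = 5 → F.
Square: lon ⌊14.81/2⌋ = 7; lat ⌊8.32/1⌋ = 8.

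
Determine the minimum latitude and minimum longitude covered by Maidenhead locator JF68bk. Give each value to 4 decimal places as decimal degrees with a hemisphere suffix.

31.5833° S, 12.0833° E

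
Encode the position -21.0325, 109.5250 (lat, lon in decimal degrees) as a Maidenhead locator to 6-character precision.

OG48sx

Add 180° to longitude and 90° to latitude: 289.5250, 68.9675.
Field: lon ⌊289.5250/20⌋ = 14 → O; lat ⌊68.9675/10⌋ = 6 → G.
Square: lon ⌊9.5250/2⌋ = 4; lat ⌊8.9675/1⌋ = 8.
Subsquare: lon ⌊1.5250/0.0833333⌋ = 18 → s; lat ⌊0.9675/0.0416667⌋ = 23 → x.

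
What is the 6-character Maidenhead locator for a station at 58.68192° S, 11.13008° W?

ID41kh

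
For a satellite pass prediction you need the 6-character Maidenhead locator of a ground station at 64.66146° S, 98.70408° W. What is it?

EC05pi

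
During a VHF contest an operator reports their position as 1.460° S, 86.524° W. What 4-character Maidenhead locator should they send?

EI68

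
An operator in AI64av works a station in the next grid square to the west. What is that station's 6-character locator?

Longitude subsquare a = 0; −1 → -1, wraps to 23 = x, carry into square.
Longitude square 6; −1 → 5.
The latitude characters are unchanged.

AI54xv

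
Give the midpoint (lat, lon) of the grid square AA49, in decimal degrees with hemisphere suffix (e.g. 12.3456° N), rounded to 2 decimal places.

80.50° S, 171.00° W

Field A=0, A=0: +0·20° lon, +0·10° lat → SW at lon -180°, lat -90°.
Square 4, 9: +4·2° lon, +9·1° lat → SW at lon -172°, lat -81°.
Cell spans 2° lon × 1° lat. Centre is SW corner plus half of each.
latitude 80.50° S, longitude 171.00° W.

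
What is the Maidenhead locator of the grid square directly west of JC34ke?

JC34je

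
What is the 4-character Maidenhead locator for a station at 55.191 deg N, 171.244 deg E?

RO55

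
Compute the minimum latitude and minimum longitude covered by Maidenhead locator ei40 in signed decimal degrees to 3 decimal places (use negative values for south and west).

-10.000, -92.000

Field E=4, I=8: +4·20° lon, +8·10° lat → SW at lon -100°, lat -10°.
Square 4, 0: +4·2° lon, +0·1° lat → SW at lon -92°, lat -10°.
latitude -10.000, longitude -92.000.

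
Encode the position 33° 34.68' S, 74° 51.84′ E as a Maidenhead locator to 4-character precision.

Add 180° to longitude and 90° to latitude: 254.86, 56.42.
Field: 254.86/20 → 12 → M, 56.42/10 → 5 → F; chars MF.
Square: 14.86/2 → 7, 6.42/1 → 6; chars 76.

MF76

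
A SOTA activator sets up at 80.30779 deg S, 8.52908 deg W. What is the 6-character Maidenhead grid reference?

IA59rq

Add 180° to longitude and 90° to latitude: 171.4709, 9.6922.
Field (20°×10°, letters A–R): lon ⌊171.4709/20⌋ = 8 → I; lat ⌊9.6922/10⌋ = 0 → A.
Square (2°×1°, digits 0–9): lon ⌊11.4709/2⌋ = 5; lat ⌊9.6922/1⌋ = 9.
Subsquare (5′×2.5′, letters a–x): lon ⌊1.4709/0.0833333⌋ = 17 → r; lat ⌊0.6922/0.0416667⌋ = 16 → q.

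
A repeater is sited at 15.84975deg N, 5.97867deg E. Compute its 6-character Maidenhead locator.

JK25xu

Shift to the Maidenhead origin (180°W, 90°S): lon 185.9787, lat 105.8498.
Field (20°×10°, letters A–R): lon ⌊185.9787/20⌋ = 9 → J; lat ⌊105.8498/10⌋ = 10 → K.
Square (2°×1°, digits 0–9): lon ⌊5.9787/2⌋ = 2; lat ⌊5.8498/1⌋ = 5.
Subsquare (5′×2.5′, letters a–x): lon ⌊1.9787/0.0833333⌋ = 23 → x; lat ⌊0.8498/0.0416667⌋ = 20 → u.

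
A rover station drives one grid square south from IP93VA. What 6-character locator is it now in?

Latitude subsquare a = 0; −1 → -1, wraps to 23 = x, carry into square.
Latitude square 3; −1 → 2.
The longitude characters are unchanged.

IP92vx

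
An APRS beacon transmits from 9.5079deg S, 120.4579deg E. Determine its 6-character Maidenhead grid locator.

PI00fl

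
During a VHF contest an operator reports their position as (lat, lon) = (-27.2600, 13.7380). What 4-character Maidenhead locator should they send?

Add 180° to longitude and 90° to latitude: 193.74, 62.74.
Field: 193.74/20 → 9 → J, 62.74/10 → 6 → G; chars JG.
Square: 13.74/2 → 6, 2.74/1 → 2; chars 62.

JG62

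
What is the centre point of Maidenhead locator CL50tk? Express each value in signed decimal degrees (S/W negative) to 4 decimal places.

20.4375, -128.3750

Field C=2, L=11: +2·20° lon, +11·10° lat → SW at lon -140°, lat 20°.
Square 5, 0: +5·2° lon, +0·1° lat → SW at lon -130°, lat 20°.
Subsquare t=19, k=10: +19·0.0833333° lon, +10·0.0416667° lat → SW at lon -128.417°, lat 20.4167°.
Cell spans 0.0833333° lon × 0.0416667° lat. Centre is SW corner plus half of each.
latitude 20.4375, longitude -128.3750.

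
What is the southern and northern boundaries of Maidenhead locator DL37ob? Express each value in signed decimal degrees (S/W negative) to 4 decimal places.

27.0417, 27.0833

Field D=3, L=11: +3·20° lon, +11·10° lat → SW at lon -120°, lat 20°.
Square 3, 7: +3·2° lon, +7·1° lat → SW at lon -114°, lat 27°.
Subsquare o=14, b=1: +14·0.0833333° lon, +1·0.0416667° lat → SW at lon -112.833°, lat 27.0417°.
Cell spans 0.0833333° lon × 0.0416667° lat.
south 27.0417, north 27.0833.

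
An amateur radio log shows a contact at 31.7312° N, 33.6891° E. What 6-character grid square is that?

KM61ur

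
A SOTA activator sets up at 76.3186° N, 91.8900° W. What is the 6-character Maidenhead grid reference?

EQ46bh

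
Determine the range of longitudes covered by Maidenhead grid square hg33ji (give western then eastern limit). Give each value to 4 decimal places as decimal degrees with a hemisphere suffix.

33.2500° W, 33.1667° W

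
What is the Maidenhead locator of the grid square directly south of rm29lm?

RM29ll

Latitude subsquare m = 12; −1 → 11 = l.
The longitude characters are unchanged.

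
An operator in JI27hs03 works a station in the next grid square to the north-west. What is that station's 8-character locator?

Longitude extended square 0; −1 → -1, wraps to 9, carry into subsquare.
Longitude subsquare h = 7; −1 → 6 = g.
Latitude extended square 3; +1 → 4.

JI27gs94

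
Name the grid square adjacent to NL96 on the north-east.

Longitude square 9; +1 → 10, wraps to 0, carry into field.
Longitude field N = 13; +1 → 14 = O.
Latitude square 6; +1 → 7.

OL07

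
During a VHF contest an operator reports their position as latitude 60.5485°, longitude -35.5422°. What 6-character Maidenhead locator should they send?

Shift to the Maidenhead origin (180°W, 90°S): lon 144.4578, lat 150.5485.
Field: 144.4578/20 → 7 → H, 150.5485/10 → 15 → P; chars HP.
Square: 4.4578/2 → 2, 0.5485/1 → 0; chars 20.
Subsquare: 0.4578/0.0833333 → 5 → f, 0.5485/0.0416667 → 13 → n; chars fn.

HP20fn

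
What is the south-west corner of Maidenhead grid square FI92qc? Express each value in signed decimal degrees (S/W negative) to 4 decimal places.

-7.9167, -60.6667

Field F=5, I=8: +5·20° lon, +8·10° lat → SW at lon -80°, lat -10°.
Square 9, 2: +9·2° lon, +2·1° lat → SW at lon -62°, lat -8°.
Subsquare q=16, c=2: +16·0.0833333° lon, +2·0.0416667° lat → SW at lon -60.6667°, lat -7.91667°.
latitude -7.9167, longitude -60.6667.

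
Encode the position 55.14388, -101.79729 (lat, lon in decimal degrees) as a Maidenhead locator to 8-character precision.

DO95cd44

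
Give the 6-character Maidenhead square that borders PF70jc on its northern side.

Latitude subsquare c = 2; +1 → 3 = d.
The longitude characters are unchanged.

PF70jd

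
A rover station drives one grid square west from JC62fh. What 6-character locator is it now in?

Longitude subsquare f = 5; −1 → 4 = e.
The latitude characters are unchanged.

JC62eh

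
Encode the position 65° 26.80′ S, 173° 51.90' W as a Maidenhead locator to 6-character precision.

AC34bn

Shift to the Maidenhead origin (180°W, 90°S): lon 6.1350, lat 24.5533.
Field (20°×10°, letters A–R): lon ⌊6.1350/20⌋ = 0 → A; lat ⌊24.5533/10⌋ = 2 → C.
Square (2°×1°, digits 0–9): lon ⌊6.1350/2⌋ = 3; lat ⌊4.5533/1⌋ = 4.
Subsquare (5′×2.5′, letters a–x): lon ⌊0.1350/0.0833333⌋ = 1 → b; lat ⌊0.5533/0.0416667⌋ = 13 → n.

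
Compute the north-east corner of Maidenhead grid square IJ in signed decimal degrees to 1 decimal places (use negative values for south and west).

10.0, 0.0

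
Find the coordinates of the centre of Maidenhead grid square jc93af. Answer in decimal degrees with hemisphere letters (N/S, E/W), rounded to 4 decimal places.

66.7708° S, 18.0417° E

Field J=9, C=2: +9·20° lon, +2·10° lat → SW at lon 0°, lat -70°.
Square 9, 3: +9·2° lon, +3·1° lat → SW at lon 18°, lat -67°.
Subsquare a=0, f=5: +0·0.0833333° lon, +5·0.0416667° lat → SW at lon 18°, lat -66.7917°.
Cell spans 0.0833333° lon × 0.0416667° lat. Centre is SW corner plus half of each.
latitude 66.7708° S, longitude 18.0417° E.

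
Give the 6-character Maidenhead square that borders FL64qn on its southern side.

Latitude subsquare n = 13; −1 → 12 = m.
The longitude characters are unchanged.

FL64qm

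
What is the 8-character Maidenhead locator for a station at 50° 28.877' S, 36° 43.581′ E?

Shift to the Maidenhead origin (180°W, 90°S): lon 216.72635, lat 39.51872.
Field (20°×10°, letters A–R): 216.72635/20 → 10 → K, 39.51872/10 → 3 → D; chars KD.
Square (2°×1°, digits 0–9): 16.72635/2 → 8, 9.51872/1 → 9; chars 89.
Subsquare (5′×2.5′, letters a–x): 0.72635/0.0833333 → 8 → i, 0.51872/0.0416667 → 12 → m; chars im.
Extended square (30″×15″, digits 0–9): 0.05968/0.00833333 → 7, 0.01872/0.00416667 → 4; chars 74.

KD89im74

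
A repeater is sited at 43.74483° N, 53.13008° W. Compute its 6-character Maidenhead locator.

Offset from 180°W / 90°S: lon 126.8699°, lat 133.7448°.
Field: 126.8699/20 → 6 → G, 133.7448/10 → 13 → N; chars GN.
Square: 6.8699/2 → 3, 3.7448/1 → 3; chars 33.
Subsquare: 0.8699/0.0833333 → 10 → k, 0.7448/0.0416667 → 17 → r; chars kr.

GN33kr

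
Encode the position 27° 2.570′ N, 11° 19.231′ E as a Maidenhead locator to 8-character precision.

Add 180° to longitude and 90° to latitude: 191.32052, 117.04283.
Field (20°×10°, letters A–R): lon ⌊191.32052/20⌋ = 9 → J; lat ⌊117.04283/10⌋ = 11 → L.
Square (2°×1°, digits 0–9): lon ⌊11.32052/2⌋ = 5; lat ⌊7.04283/1⌋ = 7.
Subsquare (5′×2.5′, letters a–x): lon ⌊1.32052/0.0833333⌋ = 15 → p; lat ⌊0.04283/0.0416667⌋ = 1 → b.
Extended square (30″×15″, digits 0–9): lon ⌊0.07052/0.00833333⌋ = 8; lat ⌊0.00117/0.00416667⌋ = 0.

JL57pb80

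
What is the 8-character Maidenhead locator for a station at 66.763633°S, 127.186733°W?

Add 180° to longitude and 90° to latitude: 52.81327, 23.23637.
Field: lon ⌊52.81327/20⌋ = 2 → C; lat ⌊23.23637/10⌋ = 2 → C.
Square: lon ⌊12.81327/2⌋ = 6; lat ⌊3.23637/1⌋ = 3.
Subsquare: lon ⌊0.81327/0.0833333⌋ = 9 → j; lat ⌊0.23637/0.0416667⌋ = 5 → f.
Extended square: lon ⌊0.06327/0.00833333⌋ = 7; lat ⌊0.02803/0.00416667⌋ = 6.

CC63jf76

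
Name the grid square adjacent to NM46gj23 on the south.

NM46gj22

Latitude extended square 3; −1 → 2.
The longitude characters are unchanged.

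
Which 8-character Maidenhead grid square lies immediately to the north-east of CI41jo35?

Longitude extended square 3; +1 → 4.
Latitude extended square 5; +1 → 6.

CI41jo46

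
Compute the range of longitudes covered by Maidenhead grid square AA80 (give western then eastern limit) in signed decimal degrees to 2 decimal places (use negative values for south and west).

-164.00, -162.00

Field A=0, A=0: +0·20° lon, +0·10° lat → SW at lon -180°, lat -90°.
Square 8, 0: +8·2° lon, +0·1° lat → SW at lon -164°, lat -90°.
Cell spans 2° lon × 1° lat.
west -164.00, east -162.00.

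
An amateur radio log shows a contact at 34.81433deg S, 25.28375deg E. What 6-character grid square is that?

Shift to the Maidenhead origin (180°W, 90°S): lon 205.2837, lat 55.1857.
Field: 205.2837/20 → 10 → K, 55.1857/10 → 5 → F; chars KF.
Square: 5.2837/2 → 2, 5.1857/1 → 5; chars 25.
Subsquare: 1.2837/0.0833333 → 15 → p, 0.1857/0.0416667 → 4 → e; chars pe.

KF25pe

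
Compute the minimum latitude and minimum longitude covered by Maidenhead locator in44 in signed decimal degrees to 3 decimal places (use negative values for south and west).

44.000, -12.000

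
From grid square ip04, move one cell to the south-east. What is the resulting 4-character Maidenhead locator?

Longitude square 0; +1 → 1.
Latitude square 4; −1 → 3.

IP13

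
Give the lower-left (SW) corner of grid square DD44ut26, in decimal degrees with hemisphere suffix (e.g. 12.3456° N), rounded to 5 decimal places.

55.18333° S, 110.31667° W

Field D=3, D=3: +3·20° lon, +3·10° lat → SW at lon -120°, lat -60°.
Square 4, 4: +4·2° lon, +4·1° lat → SW at lon -112°, lat -56°.
Subsquare u=20, t=19: +20·0.0833333° lon, +19·0.0416667° lat → SW at lon -110.333°, lat -55.2083°.
Extended square 2, 6: +2·0.00833333° lon, +6·0.00416667° lat → SW at lon -110.317°, lat -55.1833°.
latitude 55.18333° S, longitude 110.31667° W.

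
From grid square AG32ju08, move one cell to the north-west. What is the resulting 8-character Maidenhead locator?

Longitude extended square 0; −1 → -1, wraps to 9, carry into subsquare.
Longitude subsquare j = 9; −1 → 8 = i.
Latitude extended square 8; +1 → 9.

AG32iu99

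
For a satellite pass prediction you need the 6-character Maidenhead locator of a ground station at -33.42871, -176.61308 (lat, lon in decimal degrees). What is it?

AF16qn

Add 180° to longitude and 90° to latitude: 3.3869, 56.5713.
Field (20°×10°, letters A–R): lon ⌊3.3869/20⌋ = 0 → A; lat ⌊56.5713/10⌋ = 5 → F.
Square (2°×1°, digits 0–9): lon ⌊3.3869/2⌋ = 1; lat ⌊6.5713/1⌋ = 6.
Subsquare (5′×2.5′, letters a–x): lon ⌊1.3869/0.0833333⌋ = 16 → q; lat ⌊0.5713/0.0416667⌋ = 13 → n.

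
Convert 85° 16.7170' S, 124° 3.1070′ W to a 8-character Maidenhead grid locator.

CA74xr33

Add 180° to longitude and 90° to latitude: 55.94822, 4.72138.
Field (20°×10°, letters A–R): 55.94822/20 → 2 → C, 4.72138/10 → 0 → A; chars CA.
Square (2°×1°, digits 0–9): 15.94822/2 → 7, 4.72138/1 → 4; chars 74.
Subsquare (5′×2.5′, letters a–x): 1.94822/0.0833333 → 23 → x, 0.72138/0.0416667 → 17 → r; chars xr.
Extended square (30″×15″, digits 0–9): 0.03155/0.00833333 → 3, 0.01305/0.00416667 → 3; chars 33.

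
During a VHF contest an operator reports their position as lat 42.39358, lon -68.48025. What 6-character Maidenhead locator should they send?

FN52sj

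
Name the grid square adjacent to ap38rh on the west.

AP38qh

Longitude subsquare r = 17; −1 → 16 = q.
The latitude characters are unchanged.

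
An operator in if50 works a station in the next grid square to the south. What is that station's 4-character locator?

Latitude square 0; −1 → -1, wraps to 9, carry into field.
Latitude field F = 5; −1 → 4 = E.
The longitude characters are unchanged.

IE59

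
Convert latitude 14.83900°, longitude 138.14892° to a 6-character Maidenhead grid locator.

PK94bu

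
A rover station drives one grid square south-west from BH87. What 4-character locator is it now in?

BH76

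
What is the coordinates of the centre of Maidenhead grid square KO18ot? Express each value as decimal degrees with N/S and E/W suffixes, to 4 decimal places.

58.8125° N, 23.2083° E

Field K=10, O=14: +10·20° lon, +14·10° lat → SW at lon 20°, lat 50°.
Square 1, 8: +1·2° lon, +8·1° lat → SW at lon 22°, lat 58°.
Subsquare o=14, t=19: +14·0.0833333° lon, +19·0.0416667° lat → SW at lon 23.1667°, lat 58.7917°.
Cell spans 0.0833333° lon × 0.0416667° lat. Centre is SW corner plus half of each.
latitude 58.8125° N, longitude 23.2083° E.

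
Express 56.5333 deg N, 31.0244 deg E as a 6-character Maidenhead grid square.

KO56mm

Add 180° to longitude and 90° to latitude: 211.0244, 146.5333.
Field (20°×10°, letters A–R): 211.0244/20 → 10 → K, 146.5333/10 → 14 → O; chars KO.
Square (2°×1°, digits 0–9): 11.0244/2 → 5, 6.5333/1 → 6; chars 56.
Subsquare (5′×2.5′, letters a–x): 1.0244/0.0833333 → 12 → m, 0.5333/0.0416667 → 12 → m; chars mm.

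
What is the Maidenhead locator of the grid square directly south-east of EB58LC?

EB58mb

Longitude subsquare l = 11; +1 → 12 = m.
Latitude subsquare c = 2; −1 → 1 = b.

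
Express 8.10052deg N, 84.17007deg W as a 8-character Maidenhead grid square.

Offset from 180°W / 90°S: lon 95.82993°, lat 98.10052°.
Field: 95.82993/20 → 4 → E, 98.10052/10 → 9 → J; chars EJ.
Square: 15.82993/2 → 7, 8.10052/1 → 8; chars 78.
Subsquare: 1.82993/0.0833333 → 21 → v, 0.10052/0.0416667 → 2 → c; chars vc.
Extended square: 0.07993/0.00833333 → 9, 0.01719/0.00416667 → 4; chars 94.

EJ78vc94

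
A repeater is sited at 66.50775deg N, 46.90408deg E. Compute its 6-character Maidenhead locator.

Add 180° to longitude and 90° to latitude: 226.9041, 156.5077.
Field: lon ⌊226.9041/20⌋ = 11 → L; lat ⌊156.5077/10⌋ = 15 → P.
Square: lon ⌊6.9041/2⌋ = 3; lat ⌊6.5077/1⌋ = 6.
Subsquare: lon ⌊0.9041/0.0833333⌋ = 10 → k; lat ⌊0.5077/0.0416667⌋ = 12 → m.

LP36km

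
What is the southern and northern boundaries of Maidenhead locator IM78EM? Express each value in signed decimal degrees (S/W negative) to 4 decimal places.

Field I=8, M=12: +8·20° lon, +12·10° lat → SW at lon -20°, lat 30°.
Square 7, 8: +7·2° lon, +8·1° lat → SW at lon -6°, lat 38°.
Subsquare e=4, m=12: +4·0.0833333° lon, +12·0.0416667° lat → SW at lon -5.66667°, lat 38.5°.
Cell spans 0.0833333° lon × 0.0416667° lat.
south 38.5000, north 38.5417.

38.5000, 38.5417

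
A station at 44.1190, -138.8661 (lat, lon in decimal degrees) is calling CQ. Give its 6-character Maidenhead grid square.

CN04nc

Shift to the Maidenhead origin (180°W, 90°S): lon 41.1339, lat 134.1190.
Field: lon ⌊41.1339/20⌋ = 2 → C; lat ⌊134.1190/10⌋ = 13 → N.
Square: lon ⌊1.1339/2⌋ = 0; lat ⌊4.1190/1⌋ = 4.
Subsquare: lon ⌊1.1339/0.0833333⌋ = 13 → n; lat ⌊0.1190/0.0416667⌋ = 2 → c.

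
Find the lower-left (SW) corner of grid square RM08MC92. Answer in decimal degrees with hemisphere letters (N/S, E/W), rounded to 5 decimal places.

Field R=17, M=12: +17·20° lon, +12·10° lat → SW at lon 160°, lat 30°.
Square 0, 8: +0·2° lon, +8·1° lat → SW at lon 160°, lat 38°.
Subsquare m=12, c=2: +12·0.0833333° lon, +2·0.0416667° lat → SW at lon 161°, lat 38.0833°.
Extended square 9, 2: +9·0.00833333° lon, +2·0.00416667° lat → SW at lon 161.075°, lat 38.0917°.
latitude 38.09167° N, longitude 161.07500° E.

38.09167° N, 161.07500° E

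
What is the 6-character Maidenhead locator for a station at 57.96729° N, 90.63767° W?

EO47qx

Add 180° to longitude and 90° to latitude: 89.3623, 147.9673.
Field: lon ⌊89.3623/20⌋ = 4 → E; lat ⌊147.9673/10⌋ = 14 → O.
Square: lon ⌊9.3623/2⌋ = 4; lat ⌊7.9673/1⌋ = 7.
Subsquare: lon ⌊1.3623/0.0833333⌋ = 16 → q; lat ⌊0.9673/0.0416667⌋ = 23 → x.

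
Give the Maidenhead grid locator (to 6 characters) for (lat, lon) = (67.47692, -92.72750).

EP37pl

Add 180° to longitude and 90° to latitude: 87.2725, 157.4769.
Field: lon ⌊87.2725/20⌋ = 4 → E; lat ⌊157.4769/10⌋ = 15 → P.
Square: lon ⌊7.2725/2⌋ = 3; lat ⌊7.4769/1⌋ = 7.
Subsquare: lon ⌊1.2725/0.0833333⌋ = 15 → p; lat ⌊0.4769/0.0416667⌋ = 11 → l.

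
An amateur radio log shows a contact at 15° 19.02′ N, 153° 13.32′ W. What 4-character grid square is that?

BK35

Offset from 180°W / 90°S: lon 26.78°, lat 105.32°.
Field: lon ⌊26.78/20⌋ = 1 → B; lat ⌊105.32/10⌋ = 10 → K.
Square: lon ⌊6.78/2⌋ = 3; lat ⌊5.32/1⌋ = 5.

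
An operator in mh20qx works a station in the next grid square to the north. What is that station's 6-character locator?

MH21qa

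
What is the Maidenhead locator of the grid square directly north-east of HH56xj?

HH66ak

Longitude subsquare x = 23; +1 → 24, wraps to 0 = a, carry into square.
Longitude square 5; +1 → 6.
Latitude subsquare j = 9; +1 → 10 = k.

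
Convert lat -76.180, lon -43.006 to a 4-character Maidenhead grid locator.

GB83

Offset from 180°W / 90°S: lon 136.99°, lat 13.82°.
Field (20°×10°, letters A–R): lon ⌊136.99/20⌋ = 6 → G; lat ⌊13.82/10⌋ = 1 → B.
Square (2°×1°, digits 0–9): lon ⌊16.99/2⌋ = 8; lat ⌊3.82/1⌋ = 3.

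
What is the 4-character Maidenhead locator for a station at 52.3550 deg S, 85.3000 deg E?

ND27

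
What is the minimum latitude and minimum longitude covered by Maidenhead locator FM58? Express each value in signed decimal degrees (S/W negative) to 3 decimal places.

38.000, -70.000

Field F=5, M=12: +5·20° lon, +12·10° lat → SW at lon -80°, lat 30°.
Square 5, 8: +5·2° lon, +8·1° lat → SW at lon -70°, lat 38°.
latitude 38.000, longitude -70.000.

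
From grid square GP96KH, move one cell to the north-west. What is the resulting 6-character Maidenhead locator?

Longitude subsquare k = 10; −1 → 9 = j.
Latitude subsquare h = 7; +1 → 8 = i.

GP96ji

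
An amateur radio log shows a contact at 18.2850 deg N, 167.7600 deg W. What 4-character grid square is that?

Shift to the Maidenhead origin (180°W, 90°S): lon 12.24, lat 108.28.
Field: 12.24/20 → 0 → A, 108.28/10 → 10 → K; chars AK.
Square: 12.24/2 → 6, 8.28/1 → 8; chars 68.

AK68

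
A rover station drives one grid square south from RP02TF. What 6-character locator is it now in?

RP02te

Latitude subsquare f = 5; −1 → 4 = e.
The longitude characters are unchanged.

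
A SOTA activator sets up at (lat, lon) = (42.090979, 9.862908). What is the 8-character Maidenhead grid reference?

JN42wc31

Offset from 180°W / 90°S: lon 189.86291°, lat 132.09098°.
Field: 189.86291/20 → 9 → J, 132.09098/10 → 13 → N; chars JN.
Square: 9.86291/2 → 4, 2.09098/1 → 2; chars 42.
Subsquare: 1.86291/0.0833333 → 22 → w, 0.09098/0.0416667 → 2 → c; chars wc.
Extended square: 0.02957/0.00833333 → 3, 0.00765/0.00416667 → 1; chars 31.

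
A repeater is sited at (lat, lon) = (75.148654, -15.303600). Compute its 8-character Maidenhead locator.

IQ25id35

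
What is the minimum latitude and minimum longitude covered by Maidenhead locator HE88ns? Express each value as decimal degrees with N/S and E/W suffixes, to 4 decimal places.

41.2500° S, 22.9167° W

Field H=7, E=4: +7·20° lon, +4·10° lat → SW at lon -40°, lat -50°.
Square 8, 8: +8·2° lon, +8·1° lat → SW at lon -24°, lat -42°.
Subsquare n=13, s=18: +13·0.0833333° lon, +18·0.0416667° lat → SW at lon -22.9167°, lat -41.25°.
latitude 41.2500° S, longitude 22.9167° W.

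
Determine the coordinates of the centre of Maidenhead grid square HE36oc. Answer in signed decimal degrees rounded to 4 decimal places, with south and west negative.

-43.8958, -32.7917

Field H=7, E=4: +7·20° lon, +4·10° lat → SW at lon -40°, lat -50°.
Square 3, 6: +3·2° lon, +6·1° lat → SW at lon -34°, lat -44°.
Subsquare o=14, c=2: +14·0.0833333° lon, +2·0.0416667° lat → SW at lon -32.8333°, lat -43.9167°.
Cell spans 0.0833333° lon × 0.0416667° lat. Centre is SW corner plus half of each.
latitude -43.8958, longitude -32.7917.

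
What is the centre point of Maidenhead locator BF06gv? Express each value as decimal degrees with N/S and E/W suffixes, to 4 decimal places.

Field B=1, F=5: +1·20° lon, +5·10° lat → SW at lon -160°, lat -40°.
Square 0, 6: +0·2° lon, +6·1° lat → SW at lon -160°, lat -34°.
Subsquare g=6, v=21: +6·0.0833333° lon, +21·0.0416667° lat → SW at lon -159.5°, lat -33.125°.
Cell spans 0.0833333° lon × 0.0416667° lat. Centre is SW corner plus half of each.
latitude 33.1042° S, longitude 159.4583° W.

33.1042° S, 159.4583° W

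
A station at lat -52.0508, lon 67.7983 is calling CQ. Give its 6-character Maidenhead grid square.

MD37vw

Add 180° to longitude and 90° to latitude: 247.7983, 37.9492.
Field: lon ⌊247.7983/20⌋ = 12 → M; lat ⌊37.9492/10⌋ = 3 → D.
Square: lon ⌊7.7983/2⌋ = 3; lat ⌊7.9492/1⌋ = 7.
Subsquare: lon ⌊1.7983/0.0833333⌋ = 21 → v; lat ⌊0.9492/0.0416667⌋ = 22 → w.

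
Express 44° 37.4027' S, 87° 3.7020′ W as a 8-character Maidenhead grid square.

EE65lj20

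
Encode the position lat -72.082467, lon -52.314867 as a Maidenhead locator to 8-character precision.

GB37uw20

Shift to the Maidenhead origin (180°W, 90°S): lon 127.68513, lat 17.91753.
Field (20°×10°, letters A–R): lon ⌊127.68513/20⌋ = 6 → G; lat ⌊17.91753/10⌋ = 1 → B.
Square (2°×1°, digits 0–9): lon ⌊7.68513/2⌋ = 3; lat ⌊7.91753/1⌋ = 7.
Subsquare (5′×2.5′, letters a–x): lon ⌊1.68513/0.0833333⌋ = 20 → u; lat ⌊0.91753/0.0416667⌋ = 22 → w.
Extended square (30″×15″, digits 0–9): lon ⌊0.01847/0.00833333⌋ = 2; lat ⌊0.00087/0.00416667⌋ = 0.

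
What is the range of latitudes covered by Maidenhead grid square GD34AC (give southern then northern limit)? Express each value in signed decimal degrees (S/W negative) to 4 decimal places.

-55.9167, -55.8750

Field G=6, D=3: +6·20° lon, +3·10° lat → SW at lon -60°, lat -60°.
Square 3, 4: +3·2° lon, +4·1° lat → SW at lon -54°, lat -56°.
Subsquare a=0, c=2: +0·0.0833333° lon, +2·0.0416667° lat → SW at lon -54°, lat -55.9167°.
Cell spans 0.0833333° lon × 0.0416667° lat.
south -55.9167, north -55.8750.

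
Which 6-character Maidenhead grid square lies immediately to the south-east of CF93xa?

DF02ax

Longitude subsquare x = 23; +1 → 24, wraps to 0 = a, carry into square.
Longitude square 9; +1 → 10, wraps to 0, carry into field.
Longitude field C = 2; +1 → 3 = D.
Latitude subsquare a = 0; −1 → -1, wraps to 23 = x, carry into square.
Latitude square 3; −1 → 2.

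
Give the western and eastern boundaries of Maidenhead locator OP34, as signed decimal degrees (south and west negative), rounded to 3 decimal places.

106.000, 108.000

Field O=14, P=15: +14·20° lon, +15·10° lat → SW at lon 100°, lat 60°.
Square 3, 4: +3·2° lon, +4·1° lat → SW at lon 106°, lat 64°.
Cell spans 2° lon × 1° lat.
west 106.000, east 108.000.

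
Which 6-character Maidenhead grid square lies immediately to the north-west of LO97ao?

Longitude subsquare a = 0; −1 → -1, wraps to 23 = x, carry into square.
Longitude square 9; −1 → 8.
Latitude subsquare o = 14; +1 → 15 = p.

LO87xp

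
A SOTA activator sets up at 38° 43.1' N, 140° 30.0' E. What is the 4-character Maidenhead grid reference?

Offset from 180°W / 90°S: lon 320.50°, lat 128.72°.
Field: 320.50/20 → 16 → Q, 128.72/10 → 12 → M; chars QM.
Square: 0.50/2 → 0, 8.72/1 → 8; chars 08.

QM08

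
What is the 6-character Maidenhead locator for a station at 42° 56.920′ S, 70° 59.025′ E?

Shift to the Maidenhead origin (180°W, 90°S): lon 250.9837, lat 47.0513.
Field: lon ⌊250.9837/20⌋ = 12 → M; lat ⌊47.0513/10⌋ = 4 → E.
Square: lon ⌊10.9837/2⌋ = 5; lat ⌊7.0513/1⌋ = 7.
Subsquare: lon ⌊0.9837/0.0833333⌋ = 11 → l; lat ⌊0.0513/0.0416667⌋ = 1 → b.

ME57lb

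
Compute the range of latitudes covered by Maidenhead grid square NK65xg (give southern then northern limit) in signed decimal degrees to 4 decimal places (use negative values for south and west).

15.2500, 15.2917

Field N=13, K=10: +13·20° lon, +10·10° lat → SW at lon 80°, lat 10°.
Square 6, 5: +6·2° lon, +5·1° lat → SW at lon 92°, lat 15°.
Subsquare x=23, g=6: +23·0.0833333° lon, +6·0.0416667° lat → SW at lon 93.9167°, lat 15.25°.
Cell spans 0.0833333° lon × 0.0416667° lat.
south 15.2500, north 15.2917.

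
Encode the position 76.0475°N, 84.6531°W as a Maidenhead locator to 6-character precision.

EQ76qb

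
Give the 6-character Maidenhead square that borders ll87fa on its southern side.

LL86fx

Latitude subsquare a = 0; −1 → -1, wraps to 23 = x, carry into square.
Latitude square 7; −1 → 6.
The longitude characters are unchanged.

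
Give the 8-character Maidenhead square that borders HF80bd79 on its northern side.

HF80be70

Latitude extended square 9; +1 → 10, wraps to 0, carry into subsquare.
Latitude subsquare d = 3; +1 → 4 = e.
The longitude characters are unchanged.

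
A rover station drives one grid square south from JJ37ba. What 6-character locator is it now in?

JJ36bx

Latitude subsquare a = 0; −1 → -1, wraps to 23 = x, carry into square.
Latitude square 7; −1 → 6.
The longitude characters are unchanged.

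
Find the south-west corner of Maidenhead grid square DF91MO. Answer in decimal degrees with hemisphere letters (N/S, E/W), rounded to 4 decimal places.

Field D=3, F=5: +3·20° lon, +5·10° lat → SW at lon -120°, lat -40°.
Square 9, 1: +9·2° lon, +1·1° lat → SW at lon -102°, lat -39°.
Subsquare m=12, o=14: +12·0.0833333° lon, +14·0.0416667° lat → SW at lon -101°, lat -38.4167°.
latitude 38.4167° S, longitude 101.0000° W.

38.4167° S, 101.0000° W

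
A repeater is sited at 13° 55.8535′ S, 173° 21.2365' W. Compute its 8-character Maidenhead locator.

AH36hb76

Offset from 180°W / 90°S: lon 6.64606°, lat 76.06911°.
Field: 6.64606/20 → 0 → A, 76.06911/10 → 7 → H; chars AH.
Square: 6.64606/2 → 3, 6.06911/1 → 6; chars 36.
Subsquare: 0.64606/0.0833333 → 7 → h, 0.06911/0.0416667 → 1 → b; chars hb.
Extended square: 0.06273/0.00833333 → 7, 0.02744/0.00416667 → 6; chars 76.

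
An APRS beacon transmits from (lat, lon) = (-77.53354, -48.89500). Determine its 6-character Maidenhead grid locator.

Add 180° to longitude and 90° to latitude: 131.1050, 12.4665.
Field: lon ⌊131.1050/20⌋ = 6 → G; lat ⌊12.4665/10⌋ = 1 → B.
Square: lon ⌊11.1050/2⌋ = 5; lat ⌊2.4665/1⌋ = 2.
Subsquare: lon ⌊1.1050/0.0833333⌋ = 13 → n; lat ⌊0.4665/0.0416667⌋ = 11 → l.

GB52nl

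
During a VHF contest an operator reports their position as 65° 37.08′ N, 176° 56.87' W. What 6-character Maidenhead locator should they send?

Offset from 180°W / 90°S: lon 3.0522°, lat 155.6180°.
Field: lon ⌊3.0522/20⌋ = 0 → A; lat ⌊155.6180/10⌋ = 15 → P.
Square: lon ⌊3.0522/2⌋ = 1; lat ⌊5.6180/1⌋ = 5.
Subsquare: lon ⌊1.0522/0.0833333⌋ = 12 → m; lat ⌊0.6180/0.0416667⌋ = 14 → o.

AP15mo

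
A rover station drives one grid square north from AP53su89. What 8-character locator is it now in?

AP53sv80

Latitude extended square 9; +1 → 10, wraps to 0, carry into subsquare.
Latitude subsquare u = 20; +1 → 21 = v.
The longitude characters are unchanged.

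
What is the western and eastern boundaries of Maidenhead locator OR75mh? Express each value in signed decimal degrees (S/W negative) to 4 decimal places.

115.0000, 115.0833

Field O=14, R=17: +14·20° lon, +17·10° lat → SW at lon 100°, lat 80°.
Square 7, 5: +7·2° lon, +5·1° lat → SW at lon 114°, lat 85°.
Subsquare m=12, h=7: +12·0.0833333° lon, +7·0.0416667° lat → SW at lon 115°, lat 85.2917°.
Cell spans 0.0833333° lon × 0.0416667° lat.
west 115.0000, east 115.0833.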